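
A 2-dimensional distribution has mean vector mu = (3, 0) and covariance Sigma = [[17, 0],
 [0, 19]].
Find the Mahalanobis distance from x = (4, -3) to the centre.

Step 1 — centre the observation: (x - mu) = (1, -3).

Step 2 — invert Sigma. det(Sigma) = 17·19 - (0)² = 323.
  Sigma^{-1} = (1/det) · [[d, -b], [-b, a]] = [[0.0588, 0],
 [0, 0.0526]].

Step 3 — form the quadratic (x - mu)^T · Sigma^{-1} · (x - mu):
  Sigma^{-1} · (x - mu) = (0.0588, -0.1579).
  (x - mu)^T · [Sigma^{-1} · (x - mu)] = (1)·(0.0588) + (-3)·(-0.1579) = 0.5325.

Step 4 — take square root: d = √(0.5325) ≈ 0.7297.

d(x, mu) = √(0.5325) ≈ 0.7297


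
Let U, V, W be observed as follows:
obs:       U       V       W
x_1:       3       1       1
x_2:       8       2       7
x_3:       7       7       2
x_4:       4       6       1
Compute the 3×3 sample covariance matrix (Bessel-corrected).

Step 1 — column means:
  mean(U) = (3 + 8 + 7 + 4) / 4 = 22/4 = 5.5
  mean(V) = (1 + 2 + 7 + 6) / 4 = 16/4 = 4
  mean(W) = (1 + 7 + 2 + 1) / 4 = 11/4 = 2.75

Step 2 — sample covariance S[i,j] = (1/(n-1)) · Σ_k (x_{k,i} - mean_i) · (x_{k,j} - mean_j), with n-1 = 3.
  S[U,U] = ((-2.5)·(-2.5) + (2.5)·(2.5) + (1.5)·(1.5) + (-1.5)·(-1.5)) / 3 = 17/3 = 5.6667
  S[U,V] = ((-2.5)·(-3) + (2.5)·(-2) + (1.5)·(3) + (-1.5)·(2)) / 3 = 4/3 = 1.3333
  S[U,W] = ((-2.5)·(-1.75) + (2.5)·(4.25) + (1.5)·(-0.75) + (-1.5)·(-1.75)) / 3 = 16.5/3 = 5.5
  S[V,V] = ((-3)·(-3) + (-2)·(-2) + (3)·(3) + (2)·(2)) / 3 = 26/3 = 8.6667
  S[V,W] = ((-3)·(-1.75) + (-2)·(4.25) + (3)·(-0.75) + (2)·(-1.75)) / 3 = -9/3 = -3
  S[W,W] = ((-1.75)·(-1.75) + (4.25)·(4.25) + (-0.75)·(-0.75) + (-1.75)·(-1.75)) / 3 = 24.75/3 = 8.25

S is symmetric (S[j,i] = S[i,j]). Assembling:

S = [[5.6667, 1.3333, 5.5],
 [1.3333, 8.6667, -3],
 [5.5, -3, 8.25]]


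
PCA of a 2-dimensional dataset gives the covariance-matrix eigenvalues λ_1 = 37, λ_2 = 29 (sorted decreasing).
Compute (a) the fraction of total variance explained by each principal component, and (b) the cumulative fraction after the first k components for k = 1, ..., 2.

Step 1 — total variance = trace(Sigma) = Σ λ_i = 37 + 29 = 66.

Step 2 — fraction explained by component i = λ_i / Σ λ:
  PC1: 37/66 = 0.5606
  PC2: 29/66 = 0.4394

Step 3 — cumulative fraction after k components = (λ_1 + ... + λ_k) / Σ λ:
  k = 1: 37/66 = 0.5606
  k = 2: (37 + 29)/66 = 66/66 = 1

Summary (fraction, with percent):

explained: PC1 0.5606 (56.06%), PC2 0.4394 (43.94%);  cumulative: 0.5606, 1


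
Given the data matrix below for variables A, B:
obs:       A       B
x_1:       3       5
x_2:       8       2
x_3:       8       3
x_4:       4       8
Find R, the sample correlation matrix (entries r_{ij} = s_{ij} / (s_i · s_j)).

Step 1 — column means:
  mean(A) = (3 + 8 + 8 + 4) / 4 = 23/4 = 5.75
  mean(B) = (5 + 2 + 3 + 8) / 4 = 18/4 = 4.5

Step 2 — sample variances and covariances s[i,j] = (1/(n-1)) · Σ_k (x_{k,i} - mean_i) · (x_{k,j} - mean_j), with n-1 = 3:
  s[A,A] = ((-2.75)·(-2.75) + (2.25)·(2.25) + (2.25)·(2.25) + (-1.75)·(-1.75)) / 3 = 20.75/3 = 6.9167
  s[A,B] = ((-2.75)·(0.5) + (2.25)·(-2.5) + (2.25)·(-1.5) + (-1.75)·(3.5)) / 3 = -16.5/3 = -5.5
  s[B,B] = ((0.5)·(0.5) + (-2.5)·(-2.5) + (-1.5)·(-1.5) + (3.5)·(3.5)) / 3 = 21/3 = 7
  Sample standard deviations s_i = √(s[i,i]):
  s(A) = √(6.9167) = 2.63
  s(B) = √(7) = 2.6458

Step 3 — r_{ij} = s_{ij} / (s_i · s_j):
  r[A,A] = 1 (diagonal).
  r[A,B] = -5.5 / (2.63 · 2.6458) = -5.5 / 6.9582 = -0.7904
  r[B,B] = 1 (diagonal).

R is symmetric with unit diagonal. Assembling:

R = [[1, -0.7904],
 [-0.7904, 1]]


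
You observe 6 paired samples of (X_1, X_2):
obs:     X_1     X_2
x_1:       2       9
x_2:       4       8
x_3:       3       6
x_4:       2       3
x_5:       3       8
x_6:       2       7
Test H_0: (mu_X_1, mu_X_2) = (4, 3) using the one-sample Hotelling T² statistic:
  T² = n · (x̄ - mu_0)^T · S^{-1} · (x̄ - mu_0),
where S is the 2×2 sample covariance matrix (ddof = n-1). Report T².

Step 1 — sample mean vector:
  mean(X_1) = (2 + 4 + 3 + 2 + 3 + 2) / 6 = 16/6 = 2.6667
  mean(X_2) = (9 + 8 + 6 + 3 + 8 + 7) / 6 = 41/6 = 6.8333
  x̄ = (2.6667, 6.8333),  deviation x̄ - mu_0 = (2.6667, 6.8333) - (4, 3) = (-1.3333, 3.8333).

Step 2 — sample covariance matrix, S[i,j] = (1/(n-1)) · Σ_k (x_{k,i} - mean_i) · (x_{k,j} - mean_j), divisor n-1 = 5:
  S[X_1,X_1] = ((-0.6667)·(-0.6667) + (1.3333)·(1.3333) + (0.3333)·(0.3333) + (-0.6667)·(-0.6667) + (0.3333)·(0.3333) + (-0.6667)·(-0.6667)) / 5 = 3.3333/5 = 0.6667
  S[X_1,X_2] = ((-0.6667)·(2.1667) + (1.3333)·(1.1667) + (0.3333)·(-0.8333) + (-0.6667)·(-3.8333) + (0.3333)·(1.1667) + (-0.6667)·(0.1667)) / 5 = 2.6667/5 = 0.5333
  S[X_2,X_2] = ((2.1667)·(2.1667) + (1.1667)·(1.1667) + (-0.8333)·(-0.8333) + (-3.8333)·(-3.8333) + (1.1667)·(1.1667) + (0.1667)·(0.1667)) / 5 = 22.8333/5 = 4.5667
  S = [[0.6667, 0.5333],
 [0.5333, 4.5667]].

Step 3 — invert S. det(S) = 0.6667·4.5667 - (0.5333)² = 2.76.
  S^{-1} = (1/det) · [[d, -b], [-b, a]] = [[1.6546, -0.1932],
 [-0.1932, 0.2415]].

Step 4 — quadratic form (x̄ - mu_0)^T · S^{-1} · (x̄ - mu_0):
  S^{-1} · (x̄ - mu_0) = (-2.9469, 1.1836),
  (x̄ - mu_0)^T · [...] = (-1.3333)·(-2.9469) + (3.8333)·(1.1836) = 8.4662.

Step 5 — scale by n: T² = 6 · 8.4662 = 50.7971.

T² ≈ 50.7971


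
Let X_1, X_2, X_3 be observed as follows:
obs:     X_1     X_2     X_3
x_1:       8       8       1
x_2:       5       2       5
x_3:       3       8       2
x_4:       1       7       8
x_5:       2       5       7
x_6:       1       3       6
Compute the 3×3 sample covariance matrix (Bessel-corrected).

Step 1 — column means:
  mean(X_1) = (8 + 5 + 3 + 1 + 2 + 1) / 6 = 20/6 = 3.3333
  mean(X_2) = (8 + 2 + 8 + 7 + 5 + 3) / 6 = 33/6 = 5.5
  mean(X_3) = (1 + 5 + 2 + 8 + 7 + 6) / 6 = 29/6 = 4.8333

Step 2 — sample covariance S[i,j] = (1/(n-1)) · Σ_k (x_{k,i} - mean_i) · (x_{k,j} - mean_j), with n-1 = 5.
  S[X_1,X_1] = ((4.6667)·(4.6667) + (1.6667)·(1.6667) + (-0.3333)·(-0.3333) + (-2.3333)·(-2.3333) + (-1.3333)·(-1.3333) + (-2.3333)·(-2.3333)) / 5 = 37.3333/5 = 7.4667
  S[X_1,X_2] = ((4.6667)·(2.5) + (1.6667)·(-3.5) + (-0.3333)·(2.5) + (-2.3333)·(1.5) + (-1.3333)·(-0.5) + (-2.3333)·(-2.5)) / 5 = 8/5 = 1.6
  S[X_1,X_3] = ((4.6667)·(-3.8333) + (1.6667)·(0.1667) + (-0.3333)·(-2.8333) + (-2.3333)·(3.1667) + (-1.3333)·(2.1667) + (-2.3333)·(1.1667)) / 5 = -29.6667/5 = -5.9333
  S[X_2,X_2] = ((2.5)·(2.5) + (-3.5)·(-3.5) + (2.5)·(2.5) + (1.5)·(1.5) + (-0.5)·(-0.5) + (-2.5)·(-2.5)) / 5 = 33.5/5 = 6.7
  S[X_2,X_3] = ((2.5)·(-3.8333) + (-3.5)·(0.1667) + (2.5)·(-2.8333) + (1.5)·(3.1667) + (-0.5)·(2.1667) + (-2.5)·(1.1667)) / 5 = -16.5/5 = -3.3
  S[X_3,X_3] = ((-3.8333)·(-3.8333) + (0.1667)·(0.1667) + (-2.8333)·(-2.8333) + (3.1667)·(3.1667) + (2.1667)·(2.1667) + (1.1667)·(1.1667)) / 5 = 38.8333/5 = 7.7667

S is symmetric (S[j,i] = S[i,j]). Assembling:

S = [[7.4667, 1.6, -5.9333],
 [1.6, 6.7, -3.3],
 [-5.9333, -3.3, 7.7667]]


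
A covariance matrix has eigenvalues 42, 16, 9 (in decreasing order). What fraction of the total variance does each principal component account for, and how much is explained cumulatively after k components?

Step 1 — total variance = trace(Sigma) = Σ λ_i = 42 + 16 + 9 = 67.

Step 2 — fraction explained by component i = λ_i / Σ λ:
  PC1: 42/67 = 0.6269
  PC2: 16/67 = 0.2388
  PC3: 9/67 = 0.1343

Step 3 — cumulative fraction after k components = (λ_1 + ... + λ_k) / Σ λ:
  k = 1: 42/67 = 0.6269
  k = 2: (42 + 16)/67 = 58/67 = 0.8657
  k = 3: (42 + 16 + 9)/67 = 67/67 = 1

Summary (fraction, with percent):

explained: PC1 0.6269 (62.69%), PC2 0.2388 (23.88%), PC3 0.1343 (13.43%);  cumulative: 0.6269, 0.8657, 1


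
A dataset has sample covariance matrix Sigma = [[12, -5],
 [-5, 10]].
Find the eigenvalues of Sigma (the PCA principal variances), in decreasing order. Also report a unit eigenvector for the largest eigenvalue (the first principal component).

Step 1 — characteristic polynomial of 2×2 Sigma:
  det(Sigma - λI) = λ² - trace · λ + det = 0.
  trace = 12 + 10 = 22, det = 12·10 - (-5)² = 95.
Step 2 — discriminant:
  Δ = trace² - 4·det = 484 - 380 = 104.
Step 3 — eigenvalues:
  λ = (trace ± √Δ)/2 = (22 ± 10.198)/2,
  λ_1 = 16.099,  λ_2 = 5.901.

Step 4 — unit eigenvector for λ_1: solve (Sigma - λ_1 I)v = 0. First row:
  (12 - 16.099)·v_x + (-5)·v_y = 0, i.e. (-4.099)·v_x + (-5)·v_y = 0,
  so v ∝ (b, λ_1 - a) = (-5, 4.099); multiply by -1 so the first entry is positive: u = (5, -4.099).
  ||u|| = √((5)² + (-4.099)²) = √(41.802) ≈ 6.4654,
  v_1 = u/||u|| ≈ (0.7733, -0.634) (||v_1|| = 1).

λ_1 = 16.099,  λ_2 = 5.901;  v_1 ≈ (0.7733, -0.634)


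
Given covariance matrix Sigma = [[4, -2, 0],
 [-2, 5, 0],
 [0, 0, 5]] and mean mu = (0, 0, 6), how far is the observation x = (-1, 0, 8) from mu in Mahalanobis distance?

Step 1 — centre the observation: (x - mu) = (-1, 0, 2).

Step 2 — invert Sigma (cofactor / det for 3×3, or solve directly):
  Sigma^{-1} = [[0.3125, 0.125, 0],
 [0.125, 0.25, 0],
 [0, 0, 0.2]].

Step 3 — form the quadratic (x - mu)^T · Sigma^{-1} · (x - mu):
  Sigma^{-1} · (x - mu) = (-0.3125, -0.125, 0.4).
  (x - mu)^T · [Sigma^{-1} · (x - mu)] = (-1)·(-0.3125) + (0)·(-0.125) + (2)·(0.4) = 1.1125.

Step 4 — take square root: d = √(1.1125) ≈ 1.0548.

d(x, mu) = √(1.1125) ≈ 1.0548


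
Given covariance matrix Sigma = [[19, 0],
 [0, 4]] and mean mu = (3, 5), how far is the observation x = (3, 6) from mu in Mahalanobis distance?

Step 1 — centre the observation: (x - mu) = (0, 1).

Step 2 — invert Sigma. det(Sigma) = 19·4 - (0)² = 76.
  Sigma^{-1} = (1/det) · [[d, -b], [-b, a]] = [[0.0526, 0],
 [0, 0.25]].

Step 3 — form the quadratic (x - mu)^T · Sigma^{-1} · (x - mu):
  Sigma^{-1} · (x - mu) = (0, 0.25).
  (x - mu)^T · [Sigma^{-1} · (x - mu)] = (0)·(0) + (1)·(0.25) = 0.25.

Step 4 — take square root: d = √(0.25) ≈ 0.5.

d(x, mu) = √(0.25) ≈ 0.5


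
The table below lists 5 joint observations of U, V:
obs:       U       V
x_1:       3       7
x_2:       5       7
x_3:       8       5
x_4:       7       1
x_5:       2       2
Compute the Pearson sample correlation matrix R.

Step 1 — column means:
  mean(U) = (3 + 5 + 8 + 7 + 2) / 5 = 25/5 = 5
  mean(V) = (7 + 7 + 5 + 1 + 2) / 5 = 22/5 = 4.4

Step 2 — sample variances and covariances s[i,j] = (1/(n-1)) · Σ_k (x_{k,i} - mean_i) · (x_{k,j} - mean_j), with n-1 = 4:
  s[U,U] = ((-2)·(-2) + (0)·(0) + (3)·(3) + (2)·(2) + (-3)·(-3)) / 4 = 26/4 = 6.5
  s[U,V] = ((-2)·(2.6) + (0)·(2.6) + (3)·(0.6) + (2)·(-3.4) + (-3)·(-2.4)) / 4 = -3/4 = -0.75
  s[V,V] = ((2.6)·(2.6) + (2.6)·(2.6) + (0.6)·(0.6) + (-3.4)·(-3.4) + (-2.4)·(-2.4)) / 4 = 31.2/4 = 7.8
  Sample standard deviations s_i = √(s[i,i]):
  s(U) = √(6.5) = 2.5495
  s(V) = √(7.8) = 2.7928

Step 3 — r_{ij} = s_{ij} / (s_i · s_j):
  r[U,U] = 1 (diagonal).
  r[U,V] = -0.75 / (2.5495 · 2.7928) = -0.75 / 7.1204 = -0.1053
  r[V,V] = 1 (diagonal).

R is symmetric with unit diagonal. Assembling:

R = [[1, -0.1053],
 [-0.1053, 1]]


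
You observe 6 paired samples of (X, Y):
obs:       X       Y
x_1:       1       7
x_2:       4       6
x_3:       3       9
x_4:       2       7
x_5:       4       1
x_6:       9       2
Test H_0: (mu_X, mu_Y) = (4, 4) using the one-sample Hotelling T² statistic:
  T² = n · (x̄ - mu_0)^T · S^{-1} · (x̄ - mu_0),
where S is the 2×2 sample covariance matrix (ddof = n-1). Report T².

Step 1 — sample mean vector:
  mean(X) = (1 + 4 + 3 + 2 + 4 + 9) / 6 = 23/6 = 3.8333
  mean(Y) = (7 + 6 + 9 + 7 + 1 + 2) / 6 = 32/6 = 5.3333
  x̄ = (3.8333, 5.3333),  deviation x̄ - mu_0 = (3.8333, 5.3333) - (4, 4) = (-0.1667, 1.3333).

Step 2 — sample covariance matrix, S[i,j] = (1/(n-1)) · Σ_k (x_{k,i} - mean_i) · (x_{k,j} - mean_j), divisor n-1 = 5:
  S[X,X] = ((-2.8333)·(-2.8333) + (0.1667)·(0.1667) + (-0.8333)·(-0.8333) + (-1.8333)·(-1.8333) + (0.1667)·(0.1667) + (5.1667)·(5.1667)) / 5 = 38.8333/5 = 7.7667
  S[X,Y] = ((-2.8333)·(1.6667) + (0.1667)·(0.6667) + (-0.8333)·(3.6667) + (-1.8333)·(1.6667) + (0.1667)·(-4.3333) + (5.1667)·(-3.3333)) / 5 = -28.6667/5 = -5.7333
  S[Y,Y] = ((1.6667)·(1.6667) + (0.6667)·(0.6667) + (3.6667)·(3.6667) + (1.6667)·(1.6667) + (-4.3333)·(-4.3333) + (-3.3333)·(-3.3333)) / 5 = 49.3333/5 = 9.8667
  S = [[7.7667, -5.7333],
 [-5.7333, 9.8667]].

Step 3 — invert S. det(S) = 7.7667·9.8667 - (-5.7333)² = 43.76.
  S^{-1} = (1/det) · [[d, -b], [-b, a]] = [[0.2255, 0.131],
 [0.131, 0.1775]].

Step 4 — quadratic form (x̄ - mu_0)^T · S^{-1} · (x̄ - mu_0):
  S^{-1} · (x̄ - mu_0) = (0.1371, 0.2148),
  (x̄ - mu_0)^T · [...] = (-0.1667)·(0.1371) + (1.3333)·(0.2148) = 0.2636.

Step 5 — scale by n: T² = 6 · 0.2636 = 1.5814.

T² ≈ 1.5814


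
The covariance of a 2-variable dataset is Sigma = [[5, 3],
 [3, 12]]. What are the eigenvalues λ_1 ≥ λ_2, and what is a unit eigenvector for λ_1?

Step 1 — characteristic polynomial of 2×2 Sigma:
  det(Sigma - λI) = λ² - trace · λ + det = 0.
  trace = 5 + 12 = 17, det = 5·12 - (3)² = 51.
Step 2 — discriminant:
  Δ = trace² - 4·det = 289 - 204 = 85.
Step 3 — eigenvalues:
  λ = (trace ± √Δ)/2 = (17 ± 9.2195)/2,
  λ_1 = 13.1098,  λ_2 = 3.8902.

Step 4 — unit eigenvector for λ_1: solve (Sigma - λ_1 I)v = 0. First row:
  (5 - 13.1098)·v_x + (3)·v_y = 0, i.e. (-8.1098)·v_x + (3)·v_y = 0,
  so v ∝ (b, λ_1 - a) = (3, 8.1098) = u.
  ||u|| = √((3)² + (8.1098)²) = √(74.7684) ≈ 8.6469,
  v_1 = u/||u|| ≈ (0.3469, 0.9379) (||v_1|| = 1).

λ_1 = 13.1098,  λ_2 = 3.8902;  v_1 ≈ (0.3469, 0.9379)


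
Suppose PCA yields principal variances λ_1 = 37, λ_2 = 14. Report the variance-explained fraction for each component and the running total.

Step 1 — total variance = trace(Sigma) = Σ λ_i = 37 + 14 = 51.

Step 2 — fraction explained by component i = λ_i / Σ λ:
  PC1: 37/51 = 0.7255
  PC2: 14/51 = 0.2745

Step 3 — cumulative fraction after k components = (λ_1 + ... + λ_k) / Σ λ:
  k = 1: 37/51 = 0.7255
  k = 2: (37 + 14)/51 = 51/51 = 1

Summary (fraction, with percent):

explained: PC1 0.7255 (72.55%), PC2 0.2745 (27.45%);  cumulative: 0.7255, 1


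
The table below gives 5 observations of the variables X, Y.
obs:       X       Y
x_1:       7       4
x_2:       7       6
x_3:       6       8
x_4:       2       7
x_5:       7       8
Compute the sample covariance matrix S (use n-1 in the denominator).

Step 1 — column means:
  mean(X) = (7 + 7 + 6 + 2 + 7) / 5 = 29/5 = 5.8
  mean(Y) = (4 + 6 + 8 + 7 + 8) / 5 = 33/5 = 6.6

Step 2 — sample covariance S[i,j] = (1/(n-1)) · Σ_k (x_{k,i} - mean_i) · (x_{k,j} - mean_j), with n-1 = 4.
  S[X,X] = ((1.2)·(1.2) + (1.2)·(1.2) + (0.2)·(0.2) + (-3.8)·(-3.8) + (1.2)·(1.2)) / 4 = 18.8/4 = 4.7
  S[X,Y] = ((1.2)·(-2.6) + (1.2)·(-0.6) + (0.2)·(1.4) + (-3.8)·(0.4) + (1.2)·(1.4)) / 4 = -3.4/4 = -0.85
  S[Y,Y] = ((-2.6)·(-2.6) + (-0.6)·(-0.6) + (1.4)·(1.4) + (0.4)·(0.4) + (1.4)·(1.4)) / 4 = 11.2/4 = 2.8

S is symmetric (S[j,i] = S[i,j]). Assembling:

S = [[4.7, -0.85],
 [-0.85, 2.8]]


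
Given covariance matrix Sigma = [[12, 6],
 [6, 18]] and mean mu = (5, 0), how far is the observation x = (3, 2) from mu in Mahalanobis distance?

Step 1 — centre the observation: (x - mu) = (-2, 2).

Step 2 — invert Sigma. det(Sigma) = 12·18 - (6)² = 180.
  Sigma^{-1} = (1/det) · [[d, -b], [-b, a]] = [[0.1, -0.0333],
 [-0.0333, 0.0667]].

Step 3 — form the quadratic (x - mu)^T · Sigma^{-1} · (x - mu):
  Sigma^{-1} · (x - mu) = (-0.2667, 0.2).
  (x - mu)^T · [Sigma^{-1} · (x - mu)] = (-2)·(-0.2667) + (2)·(0.2) = 0.9333.

Step 4 — take square root: d = √(0.9333) ≈ 0.9661.

d(x, mu) = √(0.9333) ≈ 0.9661


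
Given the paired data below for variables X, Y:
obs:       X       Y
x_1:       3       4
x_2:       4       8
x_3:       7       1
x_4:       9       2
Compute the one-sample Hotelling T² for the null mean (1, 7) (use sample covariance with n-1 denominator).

Step 1 — sample mean vector:
  mean(X) = (3 + 4 + 7 + 9) / 4 = 23/4 = 5.75
  mean(Y) = (4 + 8 + 1 + 2) / 4 = 15/4 = 3.75
  x̄ = (5.75, 3.75),  deviation x̄ - mu_0 = (5.75, 3.75) - (1, 7) = (4.75, -3.25).

Step 2 — sample covariance matrix, S[i,j] = (1/(n-1)) · Σ_k (x_{k,i} - mean_i) · (x_{k,j} - mean_j), divisor n-1 = 3:
  S[X,X] = ((-2.75)·(-2.75) + (-1.75)·(-1.75) + (1.25)·(1.25) + (3.25)·(3.25)) / 3 = 22.75/3 = 7.5833
  S[X,Y] = ((-2.75)·(0.25) + (-1.75)·(4.25) + (1.25)·(-2.75) + (3.25)·(-1.75)) / 3 = -17.25/3 = -5.75
  S[Y,Y] = ((0.25)·(0.25) + (4.25)·(4.25) + (-2.75)·(-2.75) + (-1.75)·(-1.75)) / 3 = 28.75/3 = 9.5833
  S = [[7.5833, -5.75],
 [-5.75, 9.5833]].

Step 3 — invert S. det(S) = 7.5833·9.5833 - (-5.75)² = 39.6111.
  S^{-1} = (1/det) · [[d, -b], [-b, a]] = [[0.2419, 0.1452],
 [0.1452, 0.1914]].

Step 4 — quadratic form (x̄ - mu_0)^T · S^{-1} · (x̄ - mu_0):
  S^{-1} · (x̄ - mu_0) = (0.6774, 0.0673),
  (x̄ - mu_0)^T · [...] = (4.75)·(0.6774) + (-3.25)·(0.0673) = 2.9989.

Step 5 — scale by n: T² = 4 · 2.9989 = 11.9958.

T² ≈ 11.9958


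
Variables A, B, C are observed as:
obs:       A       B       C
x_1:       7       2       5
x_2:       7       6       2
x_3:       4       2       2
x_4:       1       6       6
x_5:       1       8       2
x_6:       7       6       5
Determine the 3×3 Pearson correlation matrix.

Step 1 — column means:
  mean(A) = (7 + 7 + 4 + 1 + 1 + 7) / 6 = 27/6 = 4.5
  mean(B) = (2 + 6 + 2 + 6 + 8 + 6) / 6 = 30/6 = 5
  mean(C) = (5 + 2 + 2 + 6 + 2 + 5) / 6 = 22/6 = 3.6667

Step 2 — sample variances and covariances s[i,j] = (1/(n-1)) · Σ_k (x_{k,i} - mean_i) · (x_{k,j} - mean_j), with n-1 = 5:
  s[A,A] = ((2.5)·(2.5) + (2.5)·(2.5) + (-0.5)·(-0.5) + (-3.5)·(-3.5) + (-3.5)·(-3.5) + (2.5)·(2.5)) / 5 = 43.5/5 = 8.7
  s[A,B] = ((2.5)·(-3) + (2.5)·(1) + (-0.5)·(-3) + (-3.5)·(1) + (-3.5)·(3) + (2.5)·(1)) / 5 = -15/5 = -3
  s[A,C] = ((2.5)·(1.3333) + (2.5)·(-1.6667) + (-0.5)·(-1.6667) + (-3.5)·(2.3333) + (-3.5)·(-1.6667) + (2.5)·(1.3333)) / 5 = 1/5 = 0.2
  s[B,B] = ((-3)·(-3) + (1)·(1) + (-3)·(-3) + (1)·(1) + (3)·(3) + (1)·(1)) / 5 = 30/5 = 6
  s[B,C] = ((-3)·(1.3333) + (1)·(-1.6667) + (-3)·(-1.6667) + (1)·(2.3333) + (3)·(-1.6667) + (1)·(1.3333)) / 5 = -2/5 = -0.4
  s[C,C] = ((1.3333)·(1.3333) + (-1.6667)·(-1.6667) + (-1.6667)·(-1.6667) + (2.3333)·(2.3333) + (-1.6667)·(-1.6667) + (1.3333)·(1.3333)) / 5 = 17.3333/5 = 3.4667
  Sample standard deviations s_i = √(s[i,i]):
  s(A) = √(8.7) = 2.9496
  s(B) = √(6) = 2.4495
  s(C) = √(3.4667) = 1.8619

Step 3 — r_{ij} = s_{ij} / (s_i · s_j):
  r[A,A] = 1 (diagonal).
  r[A,B] = -3 / (2.9496 · 2.4495) = -3 / 7.225 = -0.4152
  r[A,C] = 0.2 / (2.9496 · 1.8619) = 0.2 / 5.4918 = 0.0364
  r[B,B] = 1 (diagonal).
  r[B,C] = -0.4 / (2.4495 · 1.8619) = -0.4 / 4.5607 = -0.0877
  r[C,C] = 1 (diagonal).

R is symmetric with unit diagonal. Assembling:

R = [[1, -0.4152, 0.0364],
 [-0.4152, 1, -0.0877],
 [0.0364, -0.0877, 1]]


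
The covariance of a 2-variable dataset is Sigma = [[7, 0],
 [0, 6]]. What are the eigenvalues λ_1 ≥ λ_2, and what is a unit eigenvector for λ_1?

Step 1 — characteristic polynomial of 2×2 Sigma:
  det(Sigma - λI) = λ² - trace · λ + det = 0.
  trace = 7 + 6 = 13, det = 7·6 - (0)² = 42.
Step 2 — discriminant:
  Δ = trace² - 4·det = 169 - 168 = 1.
Step 3 — eigenvalues:
  λ = (trace ± √Δ)/2 = (13 ± 1)/2,
  λ_1 = 7,  λ_2 = 6.

Step 4 — unit eigenvector for λ_1: Sigma is diagonal, so its eigenvectors are the coordinate axes. λ_1 = 7 is the diagonal entry on the first coordinate axis, hence
  v_1 = (1, 0) (||v_1|| = 1).

λ_1 = 7,  λ_2 = 6;  v_1 ≈ (1, 0)


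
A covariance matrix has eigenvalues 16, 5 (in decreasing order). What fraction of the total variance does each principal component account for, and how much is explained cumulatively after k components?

Step 1 — total variance = trace(Sigma) = Σ λ_i = 16 + 5 = 21.

Step 2 — fraction explained by component i = λ_i / Σ λ:
  PC1: 16/21 = 0.7619
  PC2: 5/21 = 0.2381

Step 3 — cumulative fraction after k components = (λ_1 + ... + λ_k) / Σ λ:
  k = 1: 16/21 = 0.7619
  k = 2: (16 + 5)/21 = 21/21 = 1

Summary (fraction, with percent):

explained: PC1 0.7619 (76.19%), PC2 0.2381 (23.81%);  cumulative: 0.7619, 1


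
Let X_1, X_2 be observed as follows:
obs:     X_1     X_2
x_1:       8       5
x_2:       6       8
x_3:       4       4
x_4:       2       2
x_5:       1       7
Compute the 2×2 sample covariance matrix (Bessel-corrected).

Step 1 — column means:
  mean(X_1) = (8 + 6 + 4 + 2 + 1) / 5 = 21/5 = 4.2
  mean(X_2) = (5 + 8 + 4 + 2 + 7) / 5 = 26/5 = 5.2

Step 2 — sample covariance S[i,j] = (1/(n-1)) · Σ_k (x_{k,i} - mean_i) · (x_{k,j} - mean_j), with n-1 = 4.
  S[X_1,X_1] = ((3.8)·(3.8) + (1.8)·(1.8) + (-0.2)·(-0.2) + (-2.2)·(-2.2) + (-3.2)·(-3.2)) / 4 = 32.8/4 = 8.2
  S[X_1,X_2] = ((3.8)·(-0.2) + (1.8)·(2.8) + (-0.2)·(-1.2) + (-2.2)·(-3.2) + (-3.2)·(1.8)) / 4 = 5.8/4 = 1.45
  S[X_2,X_2] = ((-0.2)·(-0.2) + (2.8)·(2.8) + (-1.2)·(-1.2) + (-3.2)·(-3.2) + (1.8)·(1.8)) / 4 = 22.8/4 = 5.7

S is symmetric (S[j,i] = S[i,j]). Assembling:

S = [[8.2, 1.45],
 [1.45, 5.7]]


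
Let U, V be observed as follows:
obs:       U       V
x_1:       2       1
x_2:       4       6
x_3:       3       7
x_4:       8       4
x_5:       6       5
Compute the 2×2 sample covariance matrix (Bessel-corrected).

Step 1 — column means:
  mean(U) = (2 + 4 + 3 + 8 + 6) / 5 = 23/5 = 4.6
  mean(V) = (1 + 6 + 7 + 4 + 5) / 5 = 23/5 = 4.6

Step 2 — sample covariance S[i,j] = (1/(n-1)) · Σ_k (x_{k,i} - mean_i) · (x_{k,j} - mean_j), with n-1 = 4.
  S[U,U] = ((-2.6)·(-2.6) + (-0.6)·(-0.6) + (-1.6)·(-1.6) + (3.4)·(3.4) + (1.4)·(1.4)) / 4 = 23.2/4 = 5.8
  S[U,V] = ((-2.6)·(-3.6) + (-0.6)·(1.4) + (-1.6)·(2.4) + (3.4)·(-0.6) + (1.4)·(0.4)) / 4 = 3.2/4 = 0.8
  S[V,V] = ((-3.6)·(-3.6) + (1.4)·(1.4) + (2.4)·(2.4) + (-0.6)·(-0.6) + (0.4)·(0.4)) / 4 = 21.2/4 = 5.3

S is symmetric (S[j,i] = S[i,j]). Assembling:

S = [[5.8, 0.8],
 [0.8, 5.3]]


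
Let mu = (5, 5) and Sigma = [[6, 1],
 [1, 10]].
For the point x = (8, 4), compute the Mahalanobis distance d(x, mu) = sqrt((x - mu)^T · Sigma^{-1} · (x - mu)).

Step 1 — centre the observation: (x - mu) = (3, -1).

Step 2 — invert Sigma. det(Sigma) = 6·10 - (1)² = 59.
  Sigma^{-1} = (1/det) · [[d, -b], [-b, a]] = [[0.1695, -0.0169],
 [-0.0169, 0.1017]].

Step 3 — form the quadratic (x - mu)^T · Sigma^{-1} · (x - mu):
  Sigma^{-1} · (x - mu) = (0.5254, -0.1525).
  (x - mu)^T · [Sigma^{-1} · (x - mu)] = (3)·(0.5254) + (-1)·(-0.1525) = 1.7288.

Step 4 — take square root: d = √(1.7288) ≈ 1.3148.

d(x, mu) = √(1.7288) ≈ 1.3148


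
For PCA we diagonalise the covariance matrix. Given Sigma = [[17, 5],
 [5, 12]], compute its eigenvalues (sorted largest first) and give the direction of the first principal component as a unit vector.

Step 1 — characteristic polynomial of 2×2 Sigma:
  det(Sigma - λI) = λ² - trace · λ + det = 0.
  trace = 17 + 12 = 29, det = 17·12 - (5)² = 179.
Step 2 — discriminant:
  Δ = trace² - 4·det = 841 - 716 = 125.
Step 3 — eigenvalues:
  λ = (trace ± √Δ)/2 = (29 ± 11.1803)/2,
  λ_1 = 20.0902,  λ_2 = 8.9098.

Step 4 — unit eigenvector for λ_1: solve (Sigma - λ_1 I)v = 0. First row:
  (17 - 20.0902)·v_x + (5)·v_y = 0, i.e. (-3.0902)·v_x + (5)·v_y = 0,
  so v ∝ (b, λ_1 - a) = (5, 3.0902) = u.
  ||u|| = √((5)² + (3.0902)²) = √(34.5492) ≈ 5.8779,
  v_1 = u/||u|| ≈ (0.8507, 0.5257) (||v_1|| = 1).

λ_1 = 20.0902,  λ_2 = 8.9098;  v_1 ≈ (0.8507, 0.5257)


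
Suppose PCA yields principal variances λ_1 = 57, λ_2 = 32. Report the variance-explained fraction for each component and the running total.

Step 1 — total variance = trace(Sigma) = Σ λ_i = 57 + 32 = 89.

Step 2 — fraction explained by component i = λ_i / Σ λ:
  PC1: 57/89 = 0.6404
  PC2: 32/89 = 0.3596

Step 3 — cumulative fraction after k components = (λ_1 + ... + λ_k) / Σ λ:
  k = 1: 57/89 = 0.6404
  k = 2: (57 + 32)/89 = 89/89 = 1

Summary (fraction, with percent):

explained: PC1 0.6404 (64.04%), PC2 0.3596 (35.96%);  cumulative: 0.6404, 1


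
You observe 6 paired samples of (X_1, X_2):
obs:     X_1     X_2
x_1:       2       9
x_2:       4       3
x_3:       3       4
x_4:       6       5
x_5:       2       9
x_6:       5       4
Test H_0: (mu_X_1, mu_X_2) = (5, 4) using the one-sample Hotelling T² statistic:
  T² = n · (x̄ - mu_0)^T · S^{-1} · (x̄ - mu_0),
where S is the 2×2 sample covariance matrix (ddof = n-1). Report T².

Step 1 — sample mean vector:
  mean(X_1) = (2 + 4 + 3 + 6 + 2 + 5) / 6 = 22/6 = 3.6667
  mean(X_2) = (9 + 3 + 4 + 5 + 9 + 4) / 6 = 34/6 = 5.6667
  x̄ = (3.6667, 5.6667),  deviation x̄ - mu_0 = (3.6667, 5.6667) - (5, 4) = (-1.3333, 1.6667).

Step 2 — sample covariance matrix, S[i,j] = (1/(n-1)) · Σ_k (x_{k,i} - mean_i) · (x_{k,j} - mean_j), divisor n-1 = 5:
  S[X_1,X_1] = ((-1.6667)·(-1.6667) + (0.3333)·(0.3333) + (-0.6667)·(-0.6667) + (2.3333)·(2.3333) + (-1.6667)·(-1.6667) + (1.3333)·(1.3333)) / 5 = 13.3333/5 = 2.6667
  S[X_1,X_2] = ((-1.6667)·(3.3333) + (0.3333)·(-2.6667) + (-0.6667)·(-1.6667) + (2.3333)·(-0.6667) + (-1.6667)·(3.3333) + (1.3333)·(-1.6667)) / 5 = -14.6667/5 = -2.9333
  S[X_2,X_2] = ((3.3333)·(3.3333) + (-2.6667)·(-2.6667) + (-1.6667)·(-1.6667) + (-0.6667)·(-0.6667) + (3.3333)·(3.3333) + (-1.6667)·(-1.6667)) / 5 = 35.3333/5 = 7.0667
  S = [[2.6667, -2.9333],
 [-2.9333, 7.0667]].

Step 3 — invert S. det(S) = 2.6667·7.0667 - (-2.9333)² = 10.24.
  S^{-1} = (1/det) · [[d, -b], [-b, a]] = [[0.6901, 0.2865],
 [0.2865, 0.2604]].

Step 4 — quadratic form (x̄ - mu_0)^T · S^{-1} · (x̄ - mu_0):
  S^{-1} · (x̄ - mu_0) = (-0.4427, 0.0521),
  (x̄ - mu_0)^T · [...] = (-1.3333)·(-0.4427) + (1.6667)·(0.0521) = 0.6771.

Step 5 — scale by n: T² = 6 · 0.6771 = 4.0625.

T² ≈ 4.0625


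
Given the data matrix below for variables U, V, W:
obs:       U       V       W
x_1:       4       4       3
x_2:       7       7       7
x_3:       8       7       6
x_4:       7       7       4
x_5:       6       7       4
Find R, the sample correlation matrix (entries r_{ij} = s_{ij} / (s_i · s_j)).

Step 1 — column means:
  mean(U) = (4 + 7 + 8 + 7 + 6) / 5 = 32/5 = 6.4
  mean(V) = (4 + 7 + 7 + 7 + 7) / 5 = 32/5 = 6.4
  mean(W) = (3 + 7 + 6 + 4 + 4) / 5 = 24/5 = 4.8

Step 2 — sample variances and covariances s[i,j] = (1/(n-1)) · Σ_k (x_{k,i} - mean_i) · (x_{k,j} - mean_j), with n-1 = 4:
  s[U,U] = ((-2.4)·(-2.4) + (0.6)·(0.6) + (1.6)·(1.6) + (0.6)·(0.6) + (-0.4)·(-0.4)) / 4 = 9.2/4 = 2.3
  s[U,V] = ((-2.4)·(-2.4) + (0.6)·(0.6) + (1.6)·(0.6) + (0.6)·(0.6) + (-0.4)·(0.6)) / 4 = 7.2/4 = 1.8
  s[U,W] = ((-2.4)·(-1.8) + (0.6)·(2.2) + (1.6)·(1.2) + (0.6)·(-0.8) + (-0.4)·(-0.8)) / 4 = 7.4/4 = 1.85
  s[V,V] = ((-2.4)·(-2.4) + (0.6)·(0.6) + (0.6)·(0.6) + (0.6)·(0.6) + (0.6)·(0.6)) / 4 = 7.2/4 = 1.8
  s[V,W] = ((-2.4)·(-1.8) + (0.6)·(2.2) + (0.6)·(1.2) + (0.6)·(-0.8) + (0.6)·(-0.8)) / 4 = 5.4/4 = 1.35
  s[W,W] = ((-1.8)·(-1.8) + (2.2)·(2.2) + (1.2)·(1.2) + (-0.8)·(-0.8) + (-0.8)·(-0.8)) / 4 = 10.8/4 = 2.7
  Sample standard deviations s_i = √(s[i,i]):
  s(U) = √(2.3) = 1.5166
  s(V) = √(1.8) = 1.3416
  s(W) = √(2.7) = 1.6432

Step 3 — r_{ij} = s_{ij} / (s_i · s_j):
  r[U,U] = 1 (diagonal).
  r[U,V] = 1.8 / (1.5166 · 1.3416) = 1.8 / 2.0347 = 0.8847
  r[U,W] = 1.85 / (1.5166 · 1.6432) = 1.85 / 2.492 = 0.7424
  r[V,V] = 1 (diagonal).
  r[V,W] = 1.35 / (1.3416 · 1.6432) = 1.35 / 2.2045 = 0.6124
  r[W,W] = 1 (diagonal).

R is symmetric with unit diagonal. Assembling:

R = [[1, 0.8847, 0.7424],
 [0.8847, 1, 0.6124],
 [0.7424, 0.6124, 1]]


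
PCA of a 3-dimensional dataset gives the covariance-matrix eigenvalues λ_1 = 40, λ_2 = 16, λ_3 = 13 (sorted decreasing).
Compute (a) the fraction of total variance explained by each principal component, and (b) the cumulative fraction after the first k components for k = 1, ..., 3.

Step 1 — total variance = trace(Sigma) = Σ λ_i = 40 + 16 + 13 = 69.

Step 2 — fraction explained by component i = λ_i / Σ λ:
  PC1: 40/69 = 0.5797
  PC2: 16/69 = 0.2319
  PC3: 13/69 = 0.1884

Step 3 — cumulative fraction after k components = (λ_1 + ... + λ_k) / Σ λ:
  k = 1: 40/69 = 0.5797
  k = 2: (40 + 16)/69 = 56/69 = 0.8116
  k = 3: (40 + 16 + 13)/69 = 69/69 = 1

Summary (fraction, with percent):

explained: PC1 0.5797 (57.97%), PC2 0.2319 (23.19%), PC3 0.1884 (18.84%);  cumulative: 0.5797, 0.8116, 1


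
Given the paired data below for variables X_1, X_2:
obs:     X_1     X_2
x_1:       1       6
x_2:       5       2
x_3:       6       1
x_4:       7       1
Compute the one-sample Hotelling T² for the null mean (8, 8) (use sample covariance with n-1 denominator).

Step 1 — sample mean vector:
  mean(X_1) = (1 + 5 + 6 + 7) / 4 = 19/4 = 4.75
  mean(X_2) = (6 + 2 + 1 + 1) / 4 = 10/4 = 2.5
  x̄ = (4.75, 2.5),  deviation x̄ - mu_0 = (4.75, 2.5) - (8, 8) = (-3.25, -5.5).

Step 2 — sample covariance matrix, S[i,j] = (1/(n-1)) · Σ_k (x_{k,i} - mean_i) · (x_{k,j} - mean_j), divisor n-1 = 3:
  S[X_1,X_1] = ((-3.75)·(-3.75) + (0.25)·(0.25) + (1.25)·(1.25) + (2.25)·(2.25)) / 3 = 20.75/3 = 6.9167
  S[X_1,X_2] = ((-3.75)·(3.5) + (0.25)·(-0.5) + (1.25)·(-1.5) + (2.25)·(-1.5)) / 3 = -18.5/3 = -6.1667
  S[X_2,X_2] = ((3.5)·(3.5) + (-0.5)·(-0.5) + (-1.5)·(-1.5) + (-1.5)·(-1.5)) / 3 = 17/3 = 5.6667
  S = [[6.9167, -6.1667],
 [-6.1667, 5.6667]].

Step 3 — invert S. det(S) = 6.9167·5.6667 - (-6.1667)² = 1.1667.
  S^{-1} = (1/det) · [[d, -b], [-b, a]] = [[4.8571, 5.2857],
 [5.2857, 5.9286]].

Step 4 — quadratic form (x̄ - mu_0)^T · S^{-1} · (x̄ - mu_0):
  S^{-1} · (x̄ - mu_0) = (-44.8571, -49.7857),
  (x̄ - mu_0)^T · [...] = (-3.25)·(-44.8571) + (-5.5)·(-49.7857) = 419.6071.

Step 5 — scale by n: T² = 4 · 419.6071 = 1678.4286.

T² ≈ 1678.4286


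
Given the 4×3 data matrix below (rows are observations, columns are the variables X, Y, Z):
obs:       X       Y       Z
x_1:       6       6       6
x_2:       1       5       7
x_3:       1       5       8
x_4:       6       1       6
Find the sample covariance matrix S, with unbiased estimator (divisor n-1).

Step 1 — column means:
  mean(X) = (6 + 1 + 1 + 6) / 4 = 14/4 = 3.5
  mean(Y) = (6 + 5 + 5 + 1) / 4 = 17/4 = 4.25
  mean(Z) = (6 + 7 + 8 + 6) / 4 = 27/4 = 6.75

Step 2 — sample covariance S[i,j] = (1/(n-1)) · Σ_k (x_{k,i} - mean_i) · (x_{k,j} - mean_j), with n-1 = 3.
  S[X,X] = ((2.5)·(2.5) + (-2.5)·(-2.5) + (-2.5)·(-2.5) + (2.5)·(2.5)) / 3 = 25/3 = 8.3333
  S[X,Y] = ((2.5)·(1.75) + (-2.5)·(0.75) + (-2.5)·(0.75) + (2.5)·(-3.25)) / 3 = -7.5/3 = -2.5
  S[X,Z] = ((2.5)·(-0.75) + (-2.5)·(0.25) + (-2.5)·(1.25) + (2.5)·(-0.75)) / 3 = -7.5/3 = -2.5
  S[Y,Y] = ((1.75)·(1.75) + (0.75)·(0.75) + (0.75)·(0.75) + (-3.25)·(-3.25)) / 3 = 14.75/3 = 4.9167
  S[Y,Z] = ((1.75)·(-0.75) + (0.75)·(0.25) + (0.75)·(1.25) + (-3.25)·(-0.75)) / 3 = 2.25/3 = 0.75
  S[Z,Z] = ((-0.75)·(-0.75) + (0.25)·(0.25) + (1.25)·(1.25) + (-0.75)·(-0.75)) / 3 = 2.75/3 = 0.9167

S is symmetric (S[j,i] = S[i,j]). Assembling:

S = [[8.3333, -2.5, -2.5],
 [-2.5, 4.9167, 0.75],
 [-2.5, 0.75, 0.9167]]


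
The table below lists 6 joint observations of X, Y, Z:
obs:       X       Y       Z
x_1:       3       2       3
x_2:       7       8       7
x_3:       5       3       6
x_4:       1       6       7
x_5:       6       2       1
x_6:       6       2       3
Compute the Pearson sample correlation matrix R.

Step 1 — column means:
  mean(X) = (3 + 7 + 5 + 1 + 6 + 6) / 6 = 28/6 = 4.6667
  mean(Y) = (2 + 8 + 3 + 6 + 2 + 2) / 6 = 23/6 = 3.8333
  mean(Z) = (3 + 7 + 6 + 7 + 1 + 3) / 6 = 27/6 = 4.5

Step 2 — sample variances and covariances s[i,j] = (1/(n-1)) · Σ_k (x_{k,i} - mean_i) · (x_{k,j} - mean_j), with n-1 = 5:
  s[X,X] = ((-1.6667)·(-1.6667) + (2.3333)·(2.3333) + (0.3333)·(0.3333) + (-3.6667)·(-3.6667) + (1.3333)·(1.3333) + (1.3333)·(1.3333)) / 5 = 25.3333/5 = 5.0667
  s[X,Y] = ((-1.6667)·(-1.8333) + (2.3333)·(4.1667) + (0.3333)·(-0.8333) + (-3.6667)·(2.1667) + (1.3333)·(-1.8333) + (1.3333)·(-1.8333)) / 5 = -0.3333/5 = -0.0667
  s[X,Z] = ((-1.6667)·(-1.5) + (2.3333)·(2.5) + (0.3333)·(1.5) + (-3.6667)·(2.5) + (1.3333)·(-3.5) + (1.3333)·(-1.5)) / 5 = -7/5 = -1.4
  s[Y,Y] = ((-1.8333)·(-1.8333) + (4.1667)·(4.1667) + (-0.8333)·(-0.8333) + (2.1667)·(2.1667) + (-1.8333)·(-1.8333) + (-1.8333)·(-1.8333)) / 5 = 32.8333/5 = 6.5667
  s[Y,Z] = ((-1.8333)·(-1.5) + (4.1667)·(2.5) + (-0.8333)·(1.5) + (2.1667)·(2.5) + (-1.8333)·(-3.5) + (-1.8333)·(-1.5)) / 5 = 26.5/5 = 5.3
  s[Z,Z] = ((-1.5)·(-1.5) + (2.5)·(2.5) + (1.5)·(1.5) + (2.5)·(2.5) + (-3.5)·(-3.5) + (-1.5)·(-1.5)) / 5 = 31.5/5 = 6.3
  Sample standard deviations s_i = √(s[i,i]):
  s(X) = √(5.0667) = 2.2509
  s(Y) = √(6.5667) = 2.5626
  s(Z) = √(6.3) = 2.51

Step 3 — r_{ij} = s_{ij} / (s_i · s_j):
  r[X,X] = 1 (diagonal).
  r[X,Y] = -0.0667 / (2.2509 · 2.5626) = -0.0667 / 5.7681 = -0.0116
  r[X,Z] = -1.4 / (2.2509 · 2.51) = -1.4 / 5.6498 = -0.2478
  r[Y,Y] = 1 (diagonal).
  r[Y,Z] = 5.3 / (2.5626 · 2.51) = 5.3 / 6.432 = 0.824
  r[Z,Z] = 1 (diagonal).

R is symmetric with unit diagonal. Assembling:

R = [[1, -0.0116, -0.2478],
 [-0.0116, 1, 0.824],
 [-0.2478, 0.824, 1]]


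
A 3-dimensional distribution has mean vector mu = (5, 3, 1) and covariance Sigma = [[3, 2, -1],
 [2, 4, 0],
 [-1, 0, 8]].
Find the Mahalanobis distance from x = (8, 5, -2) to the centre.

Step 1 — centre the observation: (x - mu) = (3, 2, -3).

Step 2 — invert Sigma (cofactor / det for 3×3, or solve directly):
  Sigma^{-1} = [[0.5333, -0.2667, 0.0667],
 [-0.2667, 0.3833, -0.0333],
 [0.0667, -0.0333, 0.1333]].

Step 3 — form the quadratic (x - mu)^T · Sigma^{-1} · (x - mu):
  Sigma^{-1} · (x - mu) = (0.8667, 0.0667, -0.2667).
  (x - mu)^T · [Sigma^{-1} · (x - mu)] = (3)·(0.8667) + (2)·(0.0667) + (-3)·(-0.2667) = 3.5333.

Step 4 — take square root: d = √(3.5333) ≈ 1.8797.

d(x, mu) = √(3.5333) ≈ 1.8797


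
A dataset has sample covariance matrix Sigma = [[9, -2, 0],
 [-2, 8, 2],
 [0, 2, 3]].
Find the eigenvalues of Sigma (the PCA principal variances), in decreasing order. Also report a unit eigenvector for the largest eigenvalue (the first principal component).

Step 1 — characteristic polynomial p(λ) = det(λI - Sigma) = λ³ - tr·λ² + c_1·λ - det, where tr = trace, c_1 = sum of the principal 2×2 minors, det = det(Sigma):
  tr = 9 + 8 + 3 = 20,
  c_1 = (9·8 - (-2)²) + (9·3 - (0)²) + (8·3 - (2)²) = 68 + 27 + 20 = 115,
  det = 9·(8·3 - (2)²) - (-2)·((-2)·3 - (2)·(0)) + (0)·((-2)·(2) - 8·(0)) = 9·(20) - (-2)·(-6) + (0)·(-4) = 168.
  So p(λ) = λ³ - 20λ² + 115λ - 168.
Step 2 — look for an integer root (rational root theorem: any rational root is an integer divisor of 168). Testing λ = 7:
  p(7) = 343 - 980 + 805 - 168 = 0  ✓
  Dividing out (λ - 7): p(λ) = (λ - 7)(λ² - 13λ + 24).
Step 3 — remaining eigenvalues from the quadratic λ² - 13λ + 24 = 0:
  Δ = 13² - 4·24 = 169 - 96 = 73,  λ = (13 ± √73)/2 = (13 ± 8.544)/2 ≈ 10.772 or 2.228.
  Sorted: λ_1 = 10.772,  λ_2 = 7,  λ_3 = 2.228  (check: sum = 20 = tr ✓).

Step 4 — unit eigenvector for λ_1 ≈ 10.772: v spans the null space of (Sigma - λ_1 I), whose rows are
  r_1 = (-1.772, -2, 0),  r_2 = (-2, -2.772, 2),  r_3 = (0, 2, -7.772).
  v is orthogonal to every row, so take v ∝ r_1 × r_2 = ((-2)·(2) - (0)·(-2.772), (0)·(-2) - (-1.772)·(2), (-1.772)·(-2.772) - (-2)·(-2)) ≈ (-4, 3.544, 0.912).
  Rescale (multiply by -1 so the first nonzero entry is positive): u = (4, -3.544, -0.912).
  ||u|| = √((4)² + (-3.544)² + (-0.912)²) = √(29.3917) ≈ 5.4214,  v_1 = u/||u|| ≈ (0.7378, -0.6537, -0.1682) (||v_1|| = 1).

λ_1 = 10.772,  λ_2 = 7,  λ_3 = 2.228;  v_1 ≈ (0.7378, -0.6537, -0.1682)


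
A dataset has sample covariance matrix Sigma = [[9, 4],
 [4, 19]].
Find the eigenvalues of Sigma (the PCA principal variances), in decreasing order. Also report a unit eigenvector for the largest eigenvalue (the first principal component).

Step 1 — characteristic polynomial of 2×2 Sigma:
  det(Sigma - λI) = λ² - trace · λ + det = 0.
  trace = 9 + 19 = 28, det = 9·19 - (4)² = 155.
Step 2 — discriminant:
  Δ = trace² - 4·det = 784 - 620 = 164.
Step 3 — eigenvalues:
  λ = (trace ± √Δ)/2 = (28 ± 12.8062)/2,
  λ_1 = 20.4031,  λ_2 = 7.5969.

Step 4 — unit eigenvector for λ_1: solve (Sigma - λ_1 I)v = 0. First row:
  (9 - 20.4031)·v_x + (4)·v_y = 0, i.e. (-11.4031)·v_x + (4)·v_y = 0,
  so v ∝ (b, λ_1 - a) = (4, 11.4031) = u.
  ||u|| = √((4)² + (11.4031)²) = √(146.0312) ≈ 12.0843,
  v_1 = u/||u|| ≈ (0.331, 0.9436) (||v_1|| = 1).

λ_1 = 20.4031,  λ_2 = 7.5969;  v_1 ≈ (0.331, 0.9436)


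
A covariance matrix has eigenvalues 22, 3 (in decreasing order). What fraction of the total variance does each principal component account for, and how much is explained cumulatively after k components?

Step 1 — total variance = trace(Sigma) = Σ λ_i = 22 + 3 = 25.

Step 2 — fraction explained by component i = λ_i / Σ λ:
  PC1: 22/25 = 0.88
  PC2: 3/25 = 0.12

Step 3 — cumulative fraction after k components = (λ_1 + ... + λ_k) / Σ λ:
  k = 1: 22/25 = 0.88
  k = 2: (22 + 3)/25 = 25/25 = 1

Summary (fraction, with percent):

explained: PC1 0.88 (88%), PC2 0.12 (12%);  cumulative: 0.88, 1


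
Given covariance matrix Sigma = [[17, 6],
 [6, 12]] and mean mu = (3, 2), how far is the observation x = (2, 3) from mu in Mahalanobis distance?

Step 1 — centre the observation: (x - mu) = (-1, 1).

Step 2 — invert Sigma. det(Sigma) = 17·12 - (6)² = 168.
  Sigma^{-1} = (1/det) · [[d, -b], [-b, a]] = [[0.0714, -0.0357],
 [-0.0357, 0.1012]].

Step 3 — form the quadratic (x - mu)^T · Sigma^{-1} · (x - mu):
  Sigma^{-1} · (x - mu) = (-0.1071, 0.1369).
  (x - mu)^T · [Sigma^{-1} · (x - mu)] = (-1)·(-0.1071) + (1)·(0.1369) = 0.244.

Step 4 — take square root: d = √(0.244) ≈ 0.494.

d(x, mu) = √(0.244) ≈ 0.494


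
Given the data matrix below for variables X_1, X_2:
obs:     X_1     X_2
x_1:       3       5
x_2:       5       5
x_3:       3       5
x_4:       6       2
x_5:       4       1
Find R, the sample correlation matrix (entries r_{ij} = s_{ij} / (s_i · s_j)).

Step 1 — column means:
  mean(X_1) = (3 + 5 + 3 + 6 + 4) / 5 = 21/5 = 4.2
  mean(X_2) = (5 + 5 + 5 + 2 + 1) / 5 = 18/5 = 3.6

Step 2 — sample variances and covariances s[i,j] = (1/(n-1)) · Σ_k (x_{k,i} - mean_i) · (x_{k,j} - mean_j), with n-1 = 4:
  s[X_1,X_1] = ((-1.2)·(-1.2) + (0.8)·(0.8) + (-1.2)·(-1.2) + (1.8)·(1.8) + (-0.2)·(-0.2)) / 4 = 6.8/4 = 1.7
  s[X_1,X_2] = ((-1.2)·(1.4) + (0.8)·(1.4) + (-1.2)·(1.4) + (1.8)·(-1.6) + (-0.2)·(-2.6)) / 4 = -4.6/4 = -1.15
  s[X_2,X_2] = ((1.4)·(1.4) + (1.4)·(1.4) + (1.4)·(1.4) + (-1.6)·(-1.6) + (-2.6)·(-2.6)) / 4 = 15.2/4 = 3.8
  Sample standard deviations s_i = √(s[i,i]):
  s(X_1) = √(1.7) = 1.3038
  s(X_2) = √(3.8) = 1.9494

Step 3 — r_{ij} = s_{ij} / (s_i · s_j):
  r[X_1,X_1] = 1 (diagonal).
  r[X_1,X_2] = -1.15 / (1.3038 · 1.9494) = -1.15 / 2.5417 = -0.4525
  r[X_2,X_2] = 1 (diagonal).

R is symmetric with unit diagonal. Assembling:

R = [[1, -0.4525],
 [-0.4525, 1]]


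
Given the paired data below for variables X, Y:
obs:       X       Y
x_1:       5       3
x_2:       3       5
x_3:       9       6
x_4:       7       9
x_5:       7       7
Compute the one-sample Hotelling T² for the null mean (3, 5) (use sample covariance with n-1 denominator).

Step 1 — sample mean vector:
  mean(X) = (5 + 3 + 9 + 7 + 7) / 5 = 31/5 = 6.2
  mean(Y) = (3 + 5 + 6 + 9 + 7) / 5 = 30/5 = 6
  x̄ = (6.2, 6),  deviation x̄ - mu_0 = (6.2, 6) - (3, 5) = (3.2, 1).

Step 2 — sample covariance matrix, S[i,j] = (1/(n-1)) · Σ_k (x_{k,i} - mean_i) · (x_{k,j} - mean_j), divisor n-1 = 4:
  S[X,X] = ((-1.2)·(-1.2) + (-3.2)·(-3.2) + (2.8)·(2.8) + (0.8)·(0.8) + (0.8)·(0.8)) / 4 = 20.8/4 = 5.2
  S[X,Y] = ((-1.2)·(-3) + (-3.2)·(-1) + (2.8)·(0) + (0.8)·(3) + (0.8)·(1)) / 4 = 10/4 = 2.5
  S[Y,Y] = ((-3)·(-3) + (-1)·(-1) + (0)·(0) + (3)·(3) + (1)·(1)) / 4 = 20/4 = 5
  S = [[5.2, 2.5],
 [2.5, 5]].

Step 3 — invert S. det(S) = 5.2·5 - (2.5)² = 19.75.
  S^{-1} = (1/det) · [[d, -b], [-b, a]] = [[0.2532, -0.1266],
 [-0.1266, 0.2633]].

Step 4 — quadratic form (x̄ - mu_0)^T · S^{-1} · (x̄ - mu_0):
  S^{-1} · (x̄ - mu_0) = (0.6835, -0.1418),
  (x̄ - mu_0)^T · [...] = (3.2)·(0.6835) + (1)·(-0.1418) = 2.0456.

Step 5 — scale by n: T² = 5 · 2.0456 = 10.2278.

T² ≈ 10.2278
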